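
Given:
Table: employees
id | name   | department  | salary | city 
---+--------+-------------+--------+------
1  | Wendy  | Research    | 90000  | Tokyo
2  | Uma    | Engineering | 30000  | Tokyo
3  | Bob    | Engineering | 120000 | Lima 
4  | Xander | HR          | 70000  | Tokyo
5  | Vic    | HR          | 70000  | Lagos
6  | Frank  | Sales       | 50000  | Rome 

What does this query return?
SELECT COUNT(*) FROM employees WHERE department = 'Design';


Counting rows where department = 'Design'


0


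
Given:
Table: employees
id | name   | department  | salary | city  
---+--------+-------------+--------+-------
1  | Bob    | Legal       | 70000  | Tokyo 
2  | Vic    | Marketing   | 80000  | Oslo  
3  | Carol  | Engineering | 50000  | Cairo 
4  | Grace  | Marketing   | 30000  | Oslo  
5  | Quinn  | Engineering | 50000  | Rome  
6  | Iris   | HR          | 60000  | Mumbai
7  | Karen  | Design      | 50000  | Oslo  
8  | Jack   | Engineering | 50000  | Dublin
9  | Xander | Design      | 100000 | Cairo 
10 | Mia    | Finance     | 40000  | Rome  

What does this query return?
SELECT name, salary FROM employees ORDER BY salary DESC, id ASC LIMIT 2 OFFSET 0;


Sort by salary DESC (id ASC tiebreak), then skip 0 and take 2
Rows 1 through 2

2 rows:
Xander, 100000
Vic, 80000


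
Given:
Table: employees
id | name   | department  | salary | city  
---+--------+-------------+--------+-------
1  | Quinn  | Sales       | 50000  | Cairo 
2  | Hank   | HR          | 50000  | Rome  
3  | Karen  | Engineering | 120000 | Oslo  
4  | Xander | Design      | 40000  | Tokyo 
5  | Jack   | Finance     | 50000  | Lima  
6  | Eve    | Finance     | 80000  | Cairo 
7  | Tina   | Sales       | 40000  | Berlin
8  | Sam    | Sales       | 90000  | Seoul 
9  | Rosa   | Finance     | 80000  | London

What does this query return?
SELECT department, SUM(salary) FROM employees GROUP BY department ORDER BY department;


Summing salary within each department:
  Design: 40000 = 40000
  Engineering: 120000 = 120000
  Finance: 50000 + 80000 + 80000 = 210000
  HR: 50000 = 50000
  Sales: 50000 + 40000 + 90000 = 180000


5 groups:
Design, 40000
Engineering, 120000
Finance, 210000
HR, 50000
Sales, 180000


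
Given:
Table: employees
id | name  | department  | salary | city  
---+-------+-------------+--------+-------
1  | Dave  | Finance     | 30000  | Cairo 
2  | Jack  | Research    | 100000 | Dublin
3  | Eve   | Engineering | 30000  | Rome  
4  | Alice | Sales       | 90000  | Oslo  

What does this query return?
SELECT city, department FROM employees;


Projecting columns: city, department

4 rows:
Cairo, Finance
Dublin, Research
Rome, Engineering
Oslo, Sales


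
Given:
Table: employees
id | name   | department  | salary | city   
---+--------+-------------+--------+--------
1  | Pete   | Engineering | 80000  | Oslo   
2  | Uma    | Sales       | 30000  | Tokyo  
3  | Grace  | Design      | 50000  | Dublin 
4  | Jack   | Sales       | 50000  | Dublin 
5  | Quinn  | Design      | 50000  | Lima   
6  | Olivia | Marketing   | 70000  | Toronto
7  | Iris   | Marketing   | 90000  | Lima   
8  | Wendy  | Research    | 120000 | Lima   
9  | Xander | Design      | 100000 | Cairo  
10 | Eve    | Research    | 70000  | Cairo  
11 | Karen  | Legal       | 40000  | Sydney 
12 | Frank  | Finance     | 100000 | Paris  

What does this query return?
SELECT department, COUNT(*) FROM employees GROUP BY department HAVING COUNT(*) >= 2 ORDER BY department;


Groups with count >= 2:
  Design: 3 -> PASS
  Marketing: 2 -> PASS
  Research: 2 -> PASS
  Sales: 2 -> PASS
  Engineering: 1 -> filtered out
  Finance: 1 -> filtered out
  Legal: 1 -> filtered out


4 groups:
Design, 3
Marketing, 2
Research, 2
Sales, 2


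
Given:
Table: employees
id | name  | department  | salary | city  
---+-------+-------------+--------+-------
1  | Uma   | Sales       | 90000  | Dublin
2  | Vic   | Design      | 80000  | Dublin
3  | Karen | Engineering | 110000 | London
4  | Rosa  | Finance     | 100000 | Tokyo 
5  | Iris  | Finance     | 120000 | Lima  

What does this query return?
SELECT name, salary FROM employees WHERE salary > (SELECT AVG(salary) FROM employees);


Subquery: AVG(salary) = 100000.0
Filtering: salary > 100000.0
  Karen (110000) -> MATCH
  Iris (120000) -> MATCH


2 rows:
Karen, 110000
Iris, 120000


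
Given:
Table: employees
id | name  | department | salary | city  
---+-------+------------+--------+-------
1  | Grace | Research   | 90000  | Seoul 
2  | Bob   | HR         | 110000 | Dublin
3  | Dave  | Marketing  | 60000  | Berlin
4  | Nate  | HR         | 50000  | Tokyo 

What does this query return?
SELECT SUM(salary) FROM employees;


SUM(salary) = 90000 + 110000 + 60000 + 50000 = 310000

310000


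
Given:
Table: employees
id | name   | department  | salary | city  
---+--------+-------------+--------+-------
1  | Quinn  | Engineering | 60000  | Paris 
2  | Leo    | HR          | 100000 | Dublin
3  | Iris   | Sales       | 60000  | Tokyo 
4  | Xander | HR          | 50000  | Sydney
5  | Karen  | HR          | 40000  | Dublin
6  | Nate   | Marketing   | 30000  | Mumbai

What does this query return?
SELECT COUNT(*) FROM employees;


COUNT(*) counts all rows

6


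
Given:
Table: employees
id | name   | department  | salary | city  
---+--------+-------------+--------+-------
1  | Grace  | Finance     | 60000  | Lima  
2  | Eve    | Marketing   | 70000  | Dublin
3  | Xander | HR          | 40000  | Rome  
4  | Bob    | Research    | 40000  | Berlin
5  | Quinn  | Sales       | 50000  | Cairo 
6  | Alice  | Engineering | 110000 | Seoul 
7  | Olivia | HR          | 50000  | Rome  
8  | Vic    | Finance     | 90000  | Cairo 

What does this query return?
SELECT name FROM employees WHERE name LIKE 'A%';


LIKE 'A%' matches names starting with 'A'
Matching: 1

1 rows:
Alice


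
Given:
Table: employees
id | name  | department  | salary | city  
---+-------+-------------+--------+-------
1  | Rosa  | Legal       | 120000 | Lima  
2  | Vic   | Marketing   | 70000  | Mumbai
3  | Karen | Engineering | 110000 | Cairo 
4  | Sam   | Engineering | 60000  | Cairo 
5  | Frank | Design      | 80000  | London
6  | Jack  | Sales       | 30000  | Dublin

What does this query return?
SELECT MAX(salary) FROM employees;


Salaries: 120000, 70000, 110000, 60000, 80000, 30000
MAX = 120000

120000


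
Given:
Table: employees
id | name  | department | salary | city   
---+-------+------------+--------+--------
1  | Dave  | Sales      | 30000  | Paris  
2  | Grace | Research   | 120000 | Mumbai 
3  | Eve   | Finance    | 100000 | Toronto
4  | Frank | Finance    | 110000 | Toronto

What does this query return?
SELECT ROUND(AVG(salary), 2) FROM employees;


SUM(salary) = 360000
COUNT = 4
ROUND(AVG, 2) = ROUND(360000 / 4, 2) = 90000.0

90000.0


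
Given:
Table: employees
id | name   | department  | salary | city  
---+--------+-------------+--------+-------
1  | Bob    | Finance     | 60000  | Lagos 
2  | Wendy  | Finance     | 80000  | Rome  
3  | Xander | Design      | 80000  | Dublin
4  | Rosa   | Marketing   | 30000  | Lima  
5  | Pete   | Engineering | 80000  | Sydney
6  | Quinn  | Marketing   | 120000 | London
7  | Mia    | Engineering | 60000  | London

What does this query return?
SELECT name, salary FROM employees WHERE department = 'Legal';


Filtering: department = 'Legal'
Matching rows: 0

Empty result set (0 rows)


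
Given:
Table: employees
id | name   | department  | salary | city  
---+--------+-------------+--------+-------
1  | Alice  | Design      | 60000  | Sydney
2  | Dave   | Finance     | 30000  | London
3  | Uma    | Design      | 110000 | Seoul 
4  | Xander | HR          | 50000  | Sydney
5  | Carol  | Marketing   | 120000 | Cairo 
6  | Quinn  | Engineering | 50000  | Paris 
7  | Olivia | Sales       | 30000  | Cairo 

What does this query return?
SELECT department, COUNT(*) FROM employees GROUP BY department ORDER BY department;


Assigning each row to its department group:
  Alice -> Design
  Dave -> Finance
  Uma -> Design
  Xander -> HR
  Carol -> Marketing
  Quinn -> Engineering
  Olivia -> Sales


6 groups:
Design, 2
Engineering, 1
Finance, 1
HR, 1
Marketing, 1
Sales, 1


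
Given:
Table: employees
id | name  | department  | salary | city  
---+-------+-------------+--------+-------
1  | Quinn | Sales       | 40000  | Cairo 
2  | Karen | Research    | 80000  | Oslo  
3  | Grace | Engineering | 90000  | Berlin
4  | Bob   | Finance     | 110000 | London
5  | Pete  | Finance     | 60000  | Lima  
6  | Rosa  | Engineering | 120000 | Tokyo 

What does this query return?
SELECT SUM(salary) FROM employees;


SUM(salary) = 40000 + 80000 + 90000 + 110000 + 60000 + 120000 = 500000

500000


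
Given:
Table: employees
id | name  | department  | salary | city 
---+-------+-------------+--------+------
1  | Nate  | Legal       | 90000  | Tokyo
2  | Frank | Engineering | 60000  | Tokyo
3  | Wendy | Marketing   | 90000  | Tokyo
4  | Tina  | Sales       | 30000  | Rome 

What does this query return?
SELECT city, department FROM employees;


Projecting columns: city, department

4 rows:
Tokyo, Legal
Tokyo, Engineering
Tokyo, Marketing
Rome, Sales


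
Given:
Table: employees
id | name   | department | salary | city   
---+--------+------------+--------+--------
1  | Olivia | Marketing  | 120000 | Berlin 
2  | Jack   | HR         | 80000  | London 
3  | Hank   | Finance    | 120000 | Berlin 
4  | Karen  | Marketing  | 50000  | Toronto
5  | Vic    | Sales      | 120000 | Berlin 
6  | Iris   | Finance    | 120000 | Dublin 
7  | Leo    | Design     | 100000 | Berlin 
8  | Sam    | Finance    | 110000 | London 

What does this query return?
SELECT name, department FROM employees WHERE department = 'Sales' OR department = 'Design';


Filtering: department = 'Sales' OR 'Design'
Matching: 2 rows

2 rows:
Vic, Sales
Leo, Design


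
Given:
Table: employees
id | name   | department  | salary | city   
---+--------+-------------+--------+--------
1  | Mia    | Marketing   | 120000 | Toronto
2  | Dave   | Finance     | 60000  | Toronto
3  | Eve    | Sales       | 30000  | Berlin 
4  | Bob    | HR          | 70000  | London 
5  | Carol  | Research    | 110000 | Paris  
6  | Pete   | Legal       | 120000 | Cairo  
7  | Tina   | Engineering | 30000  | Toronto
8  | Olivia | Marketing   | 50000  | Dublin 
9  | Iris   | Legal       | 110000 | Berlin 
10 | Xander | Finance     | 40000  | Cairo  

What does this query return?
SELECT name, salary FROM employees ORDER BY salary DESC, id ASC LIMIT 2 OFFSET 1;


Sort by salary DESC (id ASC tiebreak), then skip 1 and take 2
Rows 2 through 3

2 rows:
Pete, 120000
Carol, 110000


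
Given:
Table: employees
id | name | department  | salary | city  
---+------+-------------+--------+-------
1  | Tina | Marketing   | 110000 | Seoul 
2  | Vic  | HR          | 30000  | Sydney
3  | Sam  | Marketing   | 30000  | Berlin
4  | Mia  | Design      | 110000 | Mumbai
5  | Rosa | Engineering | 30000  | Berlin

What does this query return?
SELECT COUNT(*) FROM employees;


COUNT(*) counts all rows

5


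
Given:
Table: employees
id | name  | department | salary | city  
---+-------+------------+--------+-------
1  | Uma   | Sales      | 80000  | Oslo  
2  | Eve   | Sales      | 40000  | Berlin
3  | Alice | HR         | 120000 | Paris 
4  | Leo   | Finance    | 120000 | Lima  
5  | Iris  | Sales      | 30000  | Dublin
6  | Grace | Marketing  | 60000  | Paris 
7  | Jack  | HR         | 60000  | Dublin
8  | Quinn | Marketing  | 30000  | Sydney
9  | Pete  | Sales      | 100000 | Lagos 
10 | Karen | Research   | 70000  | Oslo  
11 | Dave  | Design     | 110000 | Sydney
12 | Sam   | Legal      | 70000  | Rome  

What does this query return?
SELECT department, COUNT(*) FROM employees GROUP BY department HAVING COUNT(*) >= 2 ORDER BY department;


Groups with count >= 2:
  HR: 2 -> PASS
  Marketing: 2 -> PASS
  Sales: 4 -> PASS
  Design: 1 -> filtered out
  Finance: 1 -> filtered out
  Legal: 1 -> filtered out
  Research: 1 -> filtered out


3 groups:
HR, 2
Marketing, 2
Sales, 4


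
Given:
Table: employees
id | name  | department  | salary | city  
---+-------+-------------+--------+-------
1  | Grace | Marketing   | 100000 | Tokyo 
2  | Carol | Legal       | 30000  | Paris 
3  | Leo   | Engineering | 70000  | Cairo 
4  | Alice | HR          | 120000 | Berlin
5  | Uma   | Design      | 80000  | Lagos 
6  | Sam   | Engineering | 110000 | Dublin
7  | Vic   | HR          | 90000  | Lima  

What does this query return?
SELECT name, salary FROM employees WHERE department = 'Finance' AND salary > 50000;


Filtering: department = 'Finance' AND salary > 50000
Matching: 0 rows

Empty result set (0 rows)


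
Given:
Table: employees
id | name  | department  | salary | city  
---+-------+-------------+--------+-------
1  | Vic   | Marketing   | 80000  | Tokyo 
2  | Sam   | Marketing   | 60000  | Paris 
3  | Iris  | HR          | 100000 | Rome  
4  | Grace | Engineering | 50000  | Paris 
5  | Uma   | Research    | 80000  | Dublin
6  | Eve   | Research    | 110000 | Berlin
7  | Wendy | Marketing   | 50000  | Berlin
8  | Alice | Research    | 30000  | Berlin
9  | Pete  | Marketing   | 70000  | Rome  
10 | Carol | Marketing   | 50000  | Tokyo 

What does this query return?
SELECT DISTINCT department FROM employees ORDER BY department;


All 'department' values (row order): Marketing, Marketing, HR, Engineering, Research, Research, Marketing, Research, Marketing, Marketing
Removing duplicates leaves 4 unique value(s).

4 values:
Engineering
HR
Marketing
Research


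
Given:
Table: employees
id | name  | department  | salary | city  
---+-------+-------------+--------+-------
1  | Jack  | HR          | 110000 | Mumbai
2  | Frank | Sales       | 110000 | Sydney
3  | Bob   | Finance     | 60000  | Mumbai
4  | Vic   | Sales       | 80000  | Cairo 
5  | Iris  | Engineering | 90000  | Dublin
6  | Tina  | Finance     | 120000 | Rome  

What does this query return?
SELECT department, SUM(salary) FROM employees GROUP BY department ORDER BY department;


Summing salary within each department:
  Engineering: 90000 = 90000
  Finance: 60000 + 120000 = 180000
  HR: 110000 = 110000
  Sales: 110000 + 80000 = 190000


4 groups:
Engineering, 90000
Finance, 180000
HR, 110000
Sales, 190000


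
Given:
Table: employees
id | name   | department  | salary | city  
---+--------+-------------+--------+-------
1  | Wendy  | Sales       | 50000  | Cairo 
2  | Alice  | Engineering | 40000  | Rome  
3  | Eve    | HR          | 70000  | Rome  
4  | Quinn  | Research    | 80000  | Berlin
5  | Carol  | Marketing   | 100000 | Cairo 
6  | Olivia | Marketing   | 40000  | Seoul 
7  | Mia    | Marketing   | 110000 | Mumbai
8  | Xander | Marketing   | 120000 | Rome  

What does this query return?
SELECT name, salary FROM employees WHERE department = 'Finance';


Filtering: department = 'Finance'
Matching rows: 0

Empty result set (0 rows)


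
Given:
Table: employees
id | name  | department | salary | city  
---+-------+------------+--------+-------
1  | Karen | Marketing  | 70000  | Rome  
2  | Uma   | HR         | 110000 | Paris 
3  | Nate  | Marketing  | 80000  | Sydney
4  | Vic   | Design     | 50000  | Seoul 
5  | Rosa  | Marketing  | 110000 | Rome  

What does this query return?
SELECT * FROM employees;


SELECT * returns all 5 rows with all columns

5 rows:
1, Karen, Marketing, 70000, Rome
2, Uma, HR, 110000, Paris
3, Nate, Marketing, 80000, Sydney
4, Vic, Design, 50000, Seoul
5, Rosa, Marketing, 110000, Rome


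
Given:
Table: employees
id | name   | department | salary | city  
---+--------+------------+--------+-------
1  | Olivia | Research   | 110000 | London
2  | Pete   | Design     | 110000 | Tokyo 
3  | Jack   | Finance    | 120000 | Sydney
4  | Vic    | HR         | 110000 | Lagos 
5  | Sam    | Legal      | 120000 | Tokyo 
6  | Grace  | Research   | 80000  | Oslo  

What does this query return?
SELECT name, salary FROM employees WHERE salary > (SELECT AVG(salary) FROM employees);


Subquery: AVG(salary) = 108333.33
Filtering: salary > 108333.33
  Olivia (110000) -> MATCH
  Pete (110000) -> MATCH
  Jack (120000) -> MATCH
  Vic (110000) -> MATCH
  Sam (120000) -> MATCH


5 rows:
Olivia, 110000
Pete, 110000
Jack, 120000
Vic, 110000
Sam, 120000


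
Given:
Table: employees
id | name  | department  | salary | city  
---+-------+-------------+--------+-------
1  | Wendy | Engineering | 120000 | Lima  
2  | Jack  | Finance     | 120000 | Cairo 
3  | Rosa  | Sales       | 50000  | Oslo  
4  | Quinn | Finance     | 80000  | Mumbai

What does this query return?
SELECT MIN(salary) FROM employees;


Salaries: 120000, 120000, 50000, 80000
MIN = 50000

50000


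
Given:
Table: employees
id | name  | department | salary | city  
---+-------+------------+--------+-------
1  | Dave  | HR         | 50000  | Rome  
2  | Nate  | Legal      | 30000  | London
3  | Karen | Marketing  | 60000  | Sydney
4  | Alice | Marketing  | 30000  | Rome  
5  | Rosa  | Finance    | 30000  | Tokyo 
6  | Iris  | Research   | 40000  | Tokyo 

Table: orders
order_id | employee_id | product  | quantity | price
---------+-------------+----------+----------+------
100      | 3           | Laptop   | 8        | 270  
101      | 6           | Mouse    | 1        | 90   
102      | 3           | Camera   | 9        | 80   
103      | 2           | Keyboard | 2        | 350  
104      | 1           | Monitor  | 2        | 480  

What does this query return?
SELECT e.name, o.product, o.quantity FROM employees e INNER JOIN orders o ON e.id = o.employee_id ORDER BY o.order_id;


Joining employees.id = orders.employee_id:
  employee Karen (id=3) -> order Laptop
  employee Iris (id=6) -> order Mouse
  employee Karen (id=3) -> order Camera
  employee Nate (id=2) -> order Keyboard
  employee Dave (id=1) -> order Monitor


5 rows:
Karen, Laptop, 8
Iris, Mouse, 1
Karen, Camera, 9
Nate, Keyboard, 2
Dave, Monitor, 2


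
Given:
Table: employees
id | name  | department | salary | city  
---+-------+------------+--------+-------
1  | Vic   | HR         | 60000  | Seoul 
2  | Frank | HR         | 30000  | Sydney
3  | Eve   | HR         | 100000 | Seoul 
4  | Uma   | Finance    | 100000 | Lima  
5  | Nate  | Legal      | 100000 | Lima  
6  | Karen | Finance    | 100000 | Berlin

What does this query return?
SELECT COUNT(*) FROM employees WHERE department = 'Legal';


Counting rows where department = 'Legal'
  Nate -> MATCH


1


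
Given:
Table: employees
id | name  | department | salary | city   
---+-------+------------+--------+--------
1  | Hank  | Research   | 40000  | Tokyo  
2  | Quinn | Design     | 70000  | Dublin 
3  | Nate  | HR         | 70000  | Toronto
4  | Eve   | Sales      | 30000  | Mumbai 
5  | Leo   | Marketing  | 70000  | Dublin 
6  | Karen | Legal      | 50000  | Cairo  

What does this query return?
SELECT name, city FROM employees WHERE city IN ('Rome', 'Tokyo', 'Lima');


Filtering: city IN ('Rome', 'Tokyo', 'Lima')
Matching: 1 rows

1 rows:
Hank, Tokyo


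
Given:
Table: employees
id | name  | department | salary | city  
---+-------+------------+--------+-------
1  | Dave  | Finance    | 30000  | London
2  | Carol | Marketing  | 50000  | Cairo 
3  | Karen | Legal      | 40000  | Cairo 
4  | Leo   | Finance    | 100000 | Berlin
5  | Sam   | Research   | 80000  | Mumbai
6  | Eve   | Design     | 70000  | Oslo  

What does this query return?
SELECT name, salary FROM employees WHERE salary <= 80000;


Filtering: salary <= 80000
Matching: 5 rows

5 rows:
Dave, 30000
Carol, 50000
Karen, 40000
Sam, 80000
Eve, 70000


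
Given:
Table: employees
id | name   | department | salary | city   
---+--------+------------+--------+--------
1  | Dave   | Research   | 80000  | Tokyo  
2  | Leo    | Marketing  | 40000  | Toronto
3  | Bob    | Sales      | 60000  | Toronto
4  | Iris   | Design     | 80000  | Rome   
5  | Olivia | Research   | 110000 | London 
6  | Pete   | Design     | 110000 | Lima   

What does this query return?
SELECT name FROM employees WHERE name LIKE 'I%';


LIKE 'I%' matches names starting with 'I'
Matching: 1

1 rows:
Iris


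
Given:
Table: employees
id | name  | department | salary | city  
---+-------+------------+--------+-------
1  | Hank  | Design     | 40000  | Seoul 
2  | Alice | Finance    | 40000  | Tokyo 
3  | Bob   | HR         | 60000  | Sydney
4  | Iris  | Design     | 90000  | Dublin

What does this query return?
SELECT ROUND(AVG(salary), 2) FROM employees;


SUM(salary) = 230000
COUNT = 4
ROUND(AVG, 2) = ROUND(230000 / 4, 2) = 57500.0

57500.0


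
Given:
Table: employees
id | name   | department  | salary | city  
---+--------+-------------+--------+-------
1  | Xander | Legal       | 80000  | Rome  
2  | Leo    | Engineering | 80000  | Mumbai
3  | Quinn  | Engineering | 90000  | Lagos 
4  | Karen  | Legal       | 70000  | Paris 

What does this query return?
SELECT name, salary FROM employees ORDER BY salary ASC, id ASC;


Sorting by salary ASC, then id ASC for ties

4 rows:
Karen, 70000
Xander, 80000
Leo, 80000
Quinn, 90000


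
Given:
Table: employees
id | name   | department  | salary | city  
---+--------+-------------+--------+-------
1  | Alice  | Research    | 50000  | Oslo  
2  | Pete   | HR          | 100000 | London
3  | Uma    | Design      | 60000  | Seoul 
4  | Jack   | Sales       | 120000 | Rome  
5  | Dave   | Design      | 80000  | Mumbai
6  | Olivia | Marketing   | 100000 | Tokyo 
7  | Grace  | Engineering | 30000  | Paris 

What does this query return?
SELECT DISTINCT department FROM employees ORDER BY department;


All 'department' values (row order): Research, HR, Design, Sales, Design, Marketing, Engineering
Removing duplicates leaves 6 unique value(s).

6 values:
Design
Engineering
HR
Marketing
Research
Sales


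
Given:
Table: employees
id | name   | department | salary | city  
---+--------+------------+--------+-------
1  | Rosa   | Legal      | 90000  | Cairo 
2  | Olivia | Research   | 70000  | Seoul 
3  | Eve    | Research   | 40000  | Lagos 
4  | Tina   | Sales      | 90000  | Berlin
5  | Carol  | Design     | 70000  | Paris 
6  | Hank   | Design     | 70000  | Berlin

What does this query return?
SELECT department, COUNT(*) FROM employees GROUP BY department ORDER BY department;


Assigning each row to its department group:
  Rosa -> Legal
  Olivia -> Research
  Eve -> Research
  Tina -> Sales
  Carol -> Design
  Hank -> Design


4 groups:
Design, 2
Legal, 1
Research, 2
Sales, 1


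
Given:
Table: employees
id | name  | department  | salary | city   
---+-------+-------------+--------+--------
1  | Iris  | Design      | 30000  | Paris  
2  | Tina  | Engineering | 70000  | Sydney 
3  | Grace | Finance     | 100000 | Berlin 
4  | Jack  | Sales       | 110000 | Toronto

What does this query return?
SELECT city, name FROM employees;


Projecting columns: city, name

4 rows:
Paris, Iris
Sydney, Tina
Berlin, Grace
Toronto, Jack


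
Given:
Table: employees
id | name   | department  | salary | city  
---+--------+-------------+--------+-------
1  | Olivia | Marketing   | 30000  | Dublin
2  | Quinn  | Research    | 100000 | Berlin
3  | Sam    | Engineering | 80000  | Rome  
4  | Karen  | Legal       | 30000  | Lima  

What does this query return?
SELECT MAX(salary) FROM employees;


Salaries: 30000, 100000, 80000, 30000
MAX = 100000

100000


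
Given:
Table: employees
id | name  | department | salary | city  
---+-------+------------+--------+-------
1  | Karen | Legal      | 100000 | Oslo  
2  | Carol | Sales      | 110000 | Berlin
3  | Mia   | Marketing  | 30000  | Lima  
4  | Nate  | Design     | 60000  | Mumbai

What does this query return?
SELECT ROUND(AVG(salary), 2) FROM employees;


SUM(salary) = 300000
COUNT = 4
ROUND(AVG, 2) = ROUND(300000 / 4, 2) = 75000.0

75000.0


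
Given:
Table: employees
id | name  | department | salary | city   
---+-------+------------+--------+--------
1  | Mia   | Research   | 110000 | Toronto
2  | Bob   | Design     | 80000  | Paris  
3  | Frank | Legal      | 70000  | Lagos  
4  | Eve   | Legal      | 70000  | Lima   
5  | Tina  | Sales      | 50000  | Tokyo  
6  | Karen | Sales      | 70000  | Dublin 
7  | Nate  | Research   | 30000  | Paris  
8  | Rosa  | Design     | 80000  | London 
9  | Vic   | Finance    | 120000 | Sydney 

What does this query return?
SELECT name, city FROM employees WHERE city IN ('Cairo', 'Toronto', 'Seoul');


Filtering: city IN ('Cairo', 'Toronto', 'Seoul')
Matching: 1 rows

1 rows:
Mia, Toronto


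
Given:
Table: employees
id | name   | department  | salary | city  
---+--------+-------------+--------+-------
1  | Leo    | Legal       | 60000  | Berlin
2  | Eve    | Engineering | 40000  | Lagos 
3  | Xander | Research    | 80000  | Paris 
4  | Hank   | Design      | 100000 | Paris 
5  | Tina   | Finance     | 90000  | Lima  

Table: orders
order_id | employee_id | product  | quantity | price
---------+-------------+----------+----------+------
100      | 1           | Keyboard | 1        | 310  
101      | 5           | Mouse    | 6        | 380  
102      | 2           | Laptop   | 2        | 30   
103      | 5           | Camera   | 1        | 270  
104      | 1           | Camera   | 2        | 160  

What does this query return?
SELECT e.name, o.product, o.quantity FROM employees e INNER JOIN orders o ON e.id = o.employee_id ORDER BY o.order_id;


Joining employees.id = orders.employee_id:
  employee Leo (id=1) -> order Keyboard
  employee Tina (id=5) -> order Mouse
  employee Eve (id=2) -> order Laptop
  employee Tina (id=5) -> order Camera
  employee Leo (id=1) -> order Camera


5 rows:
Leo, Keyboard, 1
Tina, Mouse, 6
Eve, Laptop, 2
Tina, Camera, 1
Leo, Camera, 2


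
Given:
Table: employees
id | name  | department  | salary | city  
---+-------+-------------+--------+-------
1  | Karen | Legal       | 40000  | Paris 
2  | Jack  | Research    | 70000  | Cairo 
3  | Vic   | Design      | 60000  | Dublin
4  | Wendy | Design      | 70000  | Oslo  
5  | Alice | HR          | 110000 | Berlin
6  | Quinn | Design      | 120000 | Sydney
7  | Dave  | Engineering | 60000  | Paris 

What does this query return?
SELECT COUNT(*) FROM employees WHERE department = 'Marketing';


Counting rows where department = 'Marketing'


0


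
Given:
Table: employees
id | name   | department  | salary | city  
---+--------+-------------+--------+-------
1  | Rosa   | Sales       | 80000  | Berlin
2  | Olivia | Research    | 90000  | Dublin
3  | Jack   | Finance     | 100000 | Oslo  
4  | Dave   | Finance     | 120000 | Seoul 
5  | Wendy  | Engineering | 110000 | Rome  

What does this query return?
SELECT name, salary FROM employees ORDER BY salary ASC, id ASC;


Sorting by salary ASC, then id ASC for ties

5 rows:
Rosa, 80000
Olivia, 90000
Jack, 100000
Wendy, 110000
Dave, 120000


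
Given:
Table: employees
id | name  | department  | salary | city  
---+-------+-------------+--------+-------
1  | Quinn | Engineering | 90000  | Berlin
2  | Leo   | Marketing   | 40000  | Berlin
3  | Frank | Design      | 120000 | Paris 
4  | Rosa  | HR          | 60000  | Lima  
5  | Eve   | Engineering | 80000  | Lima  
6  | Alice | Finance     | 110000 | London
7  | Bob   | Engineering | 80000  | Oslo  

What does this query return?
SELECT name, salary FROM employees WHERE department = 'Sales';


Filtering: department = 'Sales'
Matching rows: 0

Empty result set (0 rows)


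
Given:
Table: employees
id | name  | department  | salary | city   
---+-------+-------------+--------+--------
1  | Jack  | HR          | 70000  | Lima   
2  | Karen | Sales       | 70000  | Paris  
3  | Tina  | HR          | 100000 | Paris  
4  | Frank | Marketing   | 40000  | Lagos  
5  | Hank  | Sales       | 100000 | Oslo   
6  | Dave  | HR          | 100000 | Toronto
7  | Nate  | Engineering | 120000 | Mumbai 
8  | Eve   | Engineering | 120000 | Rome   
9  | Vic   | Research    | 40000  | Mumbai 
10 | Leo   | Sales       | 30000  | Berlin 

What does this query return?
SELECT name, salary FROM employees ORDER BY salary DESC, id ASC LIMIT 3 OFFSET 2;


Sort by salary DESC (id ASC tiebreak), then skip 2 and take 3
Rows 3 through 5

3 rows:
Tina, 100000
Hank, 100000
Dave, 100000


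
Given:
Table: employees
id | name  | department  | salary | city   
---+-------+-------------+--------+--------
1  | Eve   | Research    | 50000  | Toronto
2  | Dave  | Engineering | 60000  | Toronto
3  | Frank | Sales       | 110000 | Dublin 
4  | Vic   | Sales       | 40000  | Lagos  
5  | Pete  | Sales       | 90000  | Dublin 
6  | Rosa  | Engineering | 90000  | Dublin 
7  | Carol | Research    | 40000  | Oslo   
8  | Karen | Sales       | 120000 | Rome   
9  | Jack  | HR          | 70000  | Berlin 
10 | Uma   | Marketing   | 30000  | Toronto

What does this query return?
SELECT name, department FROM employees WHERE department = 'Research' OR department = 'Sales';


Filtering: department = 'Research' OR 'Sales'
Matching: 6 rows

6 rows:
Eve, Research
Frank, Sales
Vic, Sales
Pete, Sales
Carol, Research
Karen, Sales


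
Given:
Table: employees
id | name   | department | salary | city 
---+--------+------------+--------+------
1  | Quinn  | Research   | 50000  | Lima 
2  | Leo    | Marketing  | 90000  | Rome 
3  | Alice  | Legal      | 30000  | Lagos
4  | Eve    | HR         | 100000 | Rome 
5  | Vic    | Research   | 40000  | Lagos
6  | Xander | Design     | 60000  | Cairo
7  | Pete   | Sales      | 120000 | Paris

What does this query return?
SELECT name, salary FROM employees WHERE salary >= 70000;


Filtering: salary >= 70000
Matching: 3 rows

3 rows:
Leo, 90000
Eve, 100000
Pete, 120000


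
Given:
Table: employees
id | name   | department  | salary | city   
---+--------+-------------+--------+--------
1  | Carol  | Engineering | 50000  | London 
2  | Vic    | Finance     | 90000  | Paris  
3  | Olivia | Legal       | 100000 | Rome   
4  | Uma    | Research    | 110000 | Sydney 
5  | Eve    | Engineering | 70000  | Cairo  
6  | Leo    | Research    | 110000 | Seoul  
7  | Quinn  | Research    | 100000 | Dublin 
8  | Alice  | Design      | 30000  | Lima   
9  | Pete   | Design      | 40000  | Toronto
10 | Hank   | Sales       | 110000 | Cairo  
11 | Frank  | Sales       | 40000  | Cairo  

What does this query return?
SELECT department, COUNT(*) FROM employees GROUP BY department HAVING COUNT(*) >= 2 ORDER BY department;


Groups with count >= 2:
  Design: 2 -> PASS
  Engineering: 2 -> PASS
  Research: 3 -> PASS
  Sales: 2 -> PASS
  Finance: 1 -> filtered out
  Legal: 1 -> filtered out


4 groups:
Design, 2
Engineering, 2
Research, 3
Sales, 2


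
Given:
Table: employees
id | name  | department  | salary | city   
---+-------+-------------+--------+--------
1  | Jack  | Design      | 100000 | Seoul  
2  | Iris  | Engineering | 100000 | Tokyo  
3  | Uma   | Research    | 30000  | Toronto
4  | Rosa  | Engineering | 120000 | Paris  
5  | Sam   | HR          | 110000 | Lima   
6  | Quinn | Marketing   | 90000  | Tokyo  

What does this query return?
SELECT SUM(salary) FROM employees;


SUM(salary) = 100000 + 100000 + 30000 + 120000 + 110000 + 90000 = 550000

550000


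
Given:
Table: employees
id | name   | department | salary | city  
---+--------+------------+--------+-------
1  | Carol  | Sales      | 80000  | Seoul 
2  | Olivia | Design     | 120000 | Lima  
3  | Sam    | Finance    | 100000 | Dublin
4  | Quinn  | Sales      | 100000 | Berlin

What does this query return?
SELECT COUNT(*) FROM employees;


COUNT(*) counts all rows

4


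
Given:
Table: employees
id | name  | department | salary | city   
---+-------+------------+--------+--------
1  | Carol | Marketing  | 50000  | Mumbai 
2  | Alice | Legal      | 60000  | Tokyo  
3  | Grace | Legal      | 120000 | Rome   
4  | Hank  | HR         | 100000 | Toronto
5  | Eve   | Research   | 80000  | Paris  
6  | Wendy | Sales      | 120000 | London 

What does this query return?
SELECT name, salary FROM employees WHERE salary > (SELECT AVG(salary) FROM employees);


Subquery: AVG(salary) = 88333.33
Filtering: salary > 88333.33
  Grace (120000) -> MATCH
  Hank (100000) -> MATCH
  Wendy (120000) -> MATCH


3 rows:
Grace, 120000
Hank, 100000
Wendy, 120000


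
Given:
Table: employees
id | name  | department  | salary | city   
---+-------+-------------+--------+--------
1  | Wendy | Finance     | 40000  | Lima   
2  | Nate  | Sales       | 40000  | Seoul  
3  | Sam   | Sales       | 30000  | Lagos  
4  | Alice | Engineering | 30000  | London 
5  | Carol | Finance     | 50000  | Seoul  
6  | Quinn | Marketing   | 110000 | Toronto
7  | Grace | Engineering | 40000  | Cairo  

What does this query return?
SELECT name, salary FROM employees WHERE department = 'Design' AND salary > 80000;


Filtering: department = 'Design' AND salary > 80000
Matching: 0 rows

Empty result set (0 rows)


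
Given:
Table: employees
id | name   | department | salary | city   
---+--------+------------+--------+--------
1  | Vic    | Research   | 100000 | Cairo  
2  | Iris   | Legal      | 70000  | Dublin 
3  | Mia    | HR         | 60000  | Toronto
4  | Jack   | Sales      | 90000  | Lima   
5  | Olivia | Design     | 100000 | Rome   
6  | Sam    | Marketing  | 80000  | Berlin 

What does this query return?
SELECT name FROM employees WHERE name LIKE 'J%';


LIKE 'J%' matches names starting with 'J'
Matching: 1

1 rows:
Jack


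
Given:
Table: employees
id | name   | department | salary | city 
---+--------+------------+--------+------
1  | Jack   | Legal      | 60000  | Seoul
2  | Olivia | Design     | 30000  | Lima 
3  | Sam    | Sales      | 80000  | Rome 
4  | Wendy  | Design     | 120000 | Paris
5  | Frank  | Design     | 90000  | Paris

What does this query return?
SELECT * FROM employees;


SELECT * returns all 5 rows with all columns

5 rows:
1, Jack, Legal, 60000, Seoul
2, Olivia, Design, 30000, Lima
3, Sam, Sales, 80000, Rome
4, Wendy, Design, 120000, Paris
5, Frank, Design, 90000, Paris


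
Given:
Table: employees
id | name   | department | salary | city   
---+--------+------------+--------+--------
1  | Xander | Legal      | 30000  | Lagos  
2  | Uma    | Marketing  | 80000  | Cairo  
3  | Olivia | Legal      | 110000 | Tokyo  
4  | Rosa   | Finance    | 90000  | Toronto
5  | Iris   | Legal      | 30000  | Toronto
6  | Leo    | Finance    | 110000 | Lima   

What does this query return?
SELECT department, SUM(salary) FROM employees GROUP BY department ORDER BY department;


Summing salary within each department:
  Finance: 90000 + 110000 = 200000
  Legal: 30000 + 110000 + 30000 = 170000
  Marketing: 80000 = 80000


3 groups:
Finance, 200000
Legal, 170000
Marketing, 80000


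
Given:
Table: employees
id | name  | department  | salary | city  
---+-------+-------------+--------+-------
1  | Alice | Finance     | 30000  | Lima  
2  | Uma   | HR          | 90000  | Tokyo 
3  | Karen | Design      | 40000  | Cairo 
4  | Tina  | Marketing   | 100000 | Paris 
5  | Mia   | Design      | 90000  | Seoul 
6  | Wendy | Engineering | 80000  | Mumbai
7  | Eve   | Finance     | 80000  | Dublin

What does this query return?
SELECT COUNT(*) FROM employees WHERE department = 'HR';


Counting rows where department = 'HR'
  Uma -> MATCH


1


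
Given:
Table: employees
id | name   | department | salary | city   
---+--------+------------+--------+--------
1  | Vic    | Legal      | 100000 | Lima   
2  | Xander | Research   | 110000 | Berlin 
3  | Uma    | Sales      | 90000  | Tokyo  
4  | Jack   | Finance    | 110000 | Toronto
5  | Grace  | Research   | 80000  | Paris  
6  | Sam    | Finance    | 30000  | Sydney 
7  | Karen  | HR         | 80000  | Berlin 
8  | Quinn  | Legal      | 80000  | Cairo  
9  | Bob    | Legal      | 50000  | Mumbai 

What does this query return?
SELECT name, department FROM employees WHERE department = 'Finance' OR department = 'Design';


Filtering: department = 'Finance' OR 'Design'
Matching: 2 rows

2 rows:
Jack, Finance
Sam, Finance


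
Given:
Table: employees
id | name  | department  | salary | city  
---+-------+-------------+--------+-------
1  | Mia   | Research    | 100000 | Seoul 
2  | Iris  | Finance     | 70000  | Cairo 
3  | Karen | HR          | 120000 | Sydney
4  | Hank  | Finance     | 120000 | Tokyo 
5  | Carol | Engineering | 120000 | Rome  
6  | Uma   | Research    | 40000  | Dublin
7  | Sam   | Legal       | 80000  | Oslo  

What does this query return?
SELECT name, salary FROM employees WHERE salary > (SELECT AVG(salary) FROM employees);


Subquery: AVG(salary) = 92857.14
Filtering: salary > 92857.14
  Mia (100000) -> MATCH
  Karen (120000) -> MATCH
  Hank (120000) -> MATCH
  Carol (120000) -> MATCH


4 rows:
Mia, 100000
Karen, 120000
Hank, 120000
Carol, 120000


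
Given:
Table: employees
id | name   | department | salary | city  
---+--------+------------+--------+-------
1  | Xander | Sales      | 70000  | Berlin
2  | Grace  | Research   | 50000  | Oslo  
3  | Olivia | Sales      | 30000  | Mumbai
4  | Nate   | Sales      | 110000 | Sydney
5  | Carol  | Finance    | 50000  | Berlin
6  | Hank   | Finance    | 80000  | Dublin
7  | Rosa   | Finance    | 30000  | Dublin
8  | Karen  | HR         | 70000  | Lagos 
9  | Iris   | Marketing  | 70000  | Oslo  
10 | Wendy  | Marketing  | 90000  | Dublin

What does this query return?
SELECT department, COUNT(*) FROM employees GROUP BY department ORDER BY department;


Assigning each row to its department group:
  Xander -> Sales
  Grace -> Research
  Olivia -> Sales
  Nate -> Sales
  Carol -> Finance
  Hank -> Finance
  Rosa -> Finance
  Karen -> HR
  Iris -> Marketing
  Wendy -> Marketing


5 groups:
Finance, 3
HR, 1
Marketing, 2
Research, 1
Sales, 3


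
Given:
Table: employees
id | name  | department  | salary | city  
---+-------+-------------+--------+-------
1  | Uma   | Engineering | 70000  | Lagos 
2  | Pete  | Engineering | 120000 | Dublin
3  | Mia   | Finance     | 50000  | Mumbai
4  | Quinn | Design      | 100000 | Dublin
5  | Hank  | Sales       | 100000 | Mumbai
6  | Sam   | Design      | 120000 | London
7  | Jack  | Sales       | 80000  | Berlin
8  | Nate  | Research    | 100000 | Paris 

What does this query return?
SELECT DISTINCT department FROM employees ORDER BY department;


All 'department' values (row order): Engineering, Engineering, Finance, Design, Sales, Design, Sales, Research
Removing duplicates leaves 5 unique value(s).

5 values:
Design
Engineering
Finance
Research
Sales


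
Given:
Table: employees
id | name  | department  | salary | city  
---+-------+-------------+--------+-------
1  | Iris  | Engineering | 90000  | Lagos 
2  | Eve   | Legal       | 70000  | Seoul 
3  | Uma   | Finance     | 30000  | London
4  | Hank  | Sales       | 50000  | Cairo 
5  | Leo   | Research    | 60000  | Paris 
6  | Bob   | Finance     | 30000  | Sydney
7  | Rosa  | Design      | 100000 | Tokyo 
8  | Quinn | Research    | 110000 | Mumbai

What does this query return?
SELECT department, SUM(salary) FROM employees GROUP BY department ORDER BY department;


Summing salary within each department:
  Design: 100000 = 100000
  Engineering: 90000 = 90000
  Finance: 30000 + 30000 = 60000
  Legal: 70000 = 70000
  Research: 60000 + 110000 = 170000
  Sales: 50000 = 50000


6 groups:
Design, 100000
Engineering, 90000
Finance, 60000
Legal, 70000
Research, 170000
Sales, 50000


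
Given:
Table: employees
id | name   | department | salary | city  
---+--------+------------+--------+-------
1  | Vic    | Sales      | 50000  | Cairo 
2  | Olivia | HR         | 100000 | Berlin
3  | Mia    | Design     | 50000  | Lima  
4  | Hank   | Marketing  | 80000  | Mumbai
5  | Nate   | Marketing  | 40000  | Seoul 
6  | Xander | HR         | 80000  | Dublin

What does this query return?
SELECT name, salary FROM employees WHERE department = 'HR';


Filtering: department = 'HR'
Matching rows: 2

2 rows:
Olivia, 100000
Xander, 80000


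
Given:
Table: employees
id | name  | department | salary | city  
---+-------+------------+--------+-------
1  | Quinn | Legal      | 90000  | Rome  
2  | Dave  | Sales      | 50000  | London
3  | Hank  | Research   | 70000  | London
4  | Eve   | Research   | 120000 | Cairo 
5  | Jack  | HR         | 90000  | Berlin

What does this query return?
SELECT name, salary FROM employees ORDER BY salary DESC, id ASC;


Sorting by salary DESC, then id ASC for ties

5 rows:
Eve, 120000
Quinn, 90000
Jack, 90000
Hank, 70000
Dave, 50000
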